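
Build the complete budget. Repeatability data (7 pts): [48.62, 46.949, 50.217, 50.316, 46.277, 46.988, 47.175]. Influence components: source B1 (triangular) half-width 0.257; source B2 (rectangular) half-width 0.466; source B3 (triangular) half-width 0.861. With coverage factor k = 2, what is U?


mean = (48.62 + 46.949 + 50.217 + 50.316 + 46.277 + 46.988 + 47.175) / 7 = 48.07742857
s = sqrt(sum((x - mean)^2)/(n-1)) = 1.6532532
u_A = s / sqrt(n) = 1.6532532 / sqrt(7) = 0.62487097
u_B1 = 0.257 / sqrt(6) = 0.10491981
u_B2 = 0.466 / sqrt(3) = 0.26904523
u_B3 = 0.861 / sqrt(6) = 0.35150178
uc = sqrt(0.62487097^2 + 0.10491981^2 + 0.26904523^2 + 0.35150178^2) = 0.7729235
U = k * uc = 2 * 0.7729235
U = 1.5458

1.5458


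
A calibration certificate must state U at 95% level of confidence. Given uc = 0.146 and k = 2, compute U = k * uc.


U = k * uc
U = 2 * 0.146
U = 0.2920

0.2920


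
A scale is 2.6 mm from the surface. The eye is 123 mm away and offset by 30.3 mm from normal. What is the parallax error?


error = h * offset / d
= 2.6 * 30.3 / 123
= 0.6405

0.6405


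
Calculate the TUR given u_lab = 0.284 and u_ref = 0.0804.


TUR = u_lab / u_ref
= 0.284 / 0.0804
= 3.5323

3.5323


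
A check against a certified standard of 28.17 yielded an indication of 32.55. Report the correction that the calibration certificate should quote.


Correction = standard - reading
= 28.17 - 32.55
= -4.3800

-4.3800


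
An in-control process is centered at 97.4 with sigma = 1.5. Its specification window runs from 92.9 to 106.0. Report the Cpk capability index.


Cpu = (USL - mean) / (3*sigma) = (106.0 - 97.4) / (3*1.5) = 1.9111
Cpl = (mean - LSL) / (3*sigma) = (97.4 - 92.9) / (3*1.5) = 1.0000
Cpk = min(Cpu, Cpl) = 1.0000

1.0000


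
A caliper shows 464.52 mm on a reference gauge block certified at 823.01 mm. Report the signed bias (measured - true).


Systematic error = measured - true
= 464.52 - 823.01
= -358.4900

-358.4900


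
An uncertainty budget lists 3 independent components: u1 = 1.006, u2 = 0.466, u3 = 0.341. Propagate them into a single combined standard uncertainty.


uc = sqrt(1.006^2 + 0.466^2 + 0.341^2)
uc = sqrt(1.345473)
uc = 1.1599

1.1599


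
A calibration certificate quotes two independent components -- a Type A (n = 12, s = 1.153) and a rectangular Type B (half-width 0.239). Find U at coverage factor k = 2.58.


u_A = s / sqrt(n) = 1.153 / sqrt(12) = 0.33284243
u_B = half_width / sqrt(3) = 0.239 / sqrt(3) = 0.13798671
uc = sqrt(u_A^2 + u_B^2) = sqrt(0.33284243^2 + 0.13798671^2) = 0.36031155
U = k * uc = 2.58 * 0.36031155
U = 0.9296

0.9296


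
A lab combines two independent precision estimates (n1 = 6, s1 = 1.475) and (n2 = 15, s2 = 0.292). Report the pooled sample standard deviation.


s_p = sqrt(((n1-1)*s1^2 + (n2-1)*s2^2) / (n1+n2-2))
numerator = (6-1)*1.475^2 + (15-1)*0.292^2 = 10.878125 + 1.193696 = 12.071821
denominator = 6 + 15 - 2 = 19
s_p^2 = 12.071821 / 19 = 0.635359
s_p = sqrt(0.635359) = 0.7971

0.7971


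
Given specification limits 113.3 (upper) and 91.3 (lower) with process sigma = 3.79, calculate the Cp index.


Cp = (USL - LSL) / (6 * sigma)
= (113.3 - 91.3) / (6 * 3.79)
= 22.0000 / 22.7400
= 0.9675

0.9675


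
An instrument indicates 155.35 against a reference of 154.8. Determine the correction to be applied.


Correction = standard - reading
= 154.8 - 155.35
= -0.5500

-0.5500


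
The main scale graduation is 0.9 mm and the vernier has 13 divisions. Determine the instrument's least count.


LC = MSD / n_div
= 0.9 / 13
= 0.0692

0.0692


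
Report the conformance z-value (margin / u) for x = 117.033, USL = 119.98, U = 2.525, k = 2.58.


u = U / k = 2.525 / 2.58 = 0.97868217
margin = |USL - x| = |119.98 - 117.033| = 2.947
z = margin / u = 2.947 / 0.97868217
z = 3.0112

3.0112


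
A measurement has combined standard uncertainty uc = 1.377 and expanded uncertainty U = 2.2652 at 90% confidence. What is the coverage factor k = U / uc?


k = U / uc
k = 2.2652 / 1.377
k = 1.645

1.645


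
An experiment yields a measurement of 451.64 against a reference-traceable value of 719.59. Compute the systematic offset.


Systematic error = measured - true
= 451.64 - 719.59
= -267.9500

-267.9500


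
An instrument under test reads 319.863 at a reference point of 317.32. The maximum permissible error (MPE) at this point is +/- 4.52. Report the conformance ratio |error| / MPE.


e = indication - reference = 319.863 - 317.32 = 2.5430
|e| = 2.5430
ratio = |e| / MPE = 2.5430 / 4.52
ratio = 0.5626

0.5626


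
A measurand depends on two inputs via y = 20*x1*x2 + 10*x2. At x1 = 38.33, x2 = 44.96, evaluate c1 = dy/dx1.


y = 20*x1*x2 + 10*x2
dy/dx1 = 20*x2
Evaluate at x2 = 44.96: c1 = 20 * 44.96
c1 = 899.2000

899.2000


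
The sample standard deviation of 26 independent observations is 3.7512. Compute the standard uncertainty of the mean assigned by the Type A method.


u_A = s / sqrt(n)
u_A = 3.7512 / sqrt(26)
u_A = 3.7512 / 5.0990195
u_A = 0.7357

0.7357


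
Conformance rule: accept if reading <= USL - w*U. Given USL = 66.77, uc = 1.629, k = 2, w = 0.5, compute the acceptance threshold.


U = k * uc = 2 * 1.629 = 3.258
guard band g = w * U = 0.5 * 3.258 = 1.629
AL = USL - g = 66.77 - 1.629
AL = 65.1410

65.1410


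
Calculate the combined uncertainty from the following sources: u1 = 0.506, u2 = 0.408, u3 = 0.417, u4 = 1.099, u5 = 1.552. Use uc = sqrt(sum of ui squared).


uc = sqrt(0.506^2 + 0.408^2 + 0.417^2 + 1.099^2 + 1.552^2)
uc = sqrt(4.212894)
uc = 2.0525

2.0525


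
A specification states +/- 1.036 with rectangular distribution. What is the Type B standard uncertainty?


u_B = half_width / sqrt(3)
u_B = 1.036 / 1.7320508
u_B = 0.5981

0.5981


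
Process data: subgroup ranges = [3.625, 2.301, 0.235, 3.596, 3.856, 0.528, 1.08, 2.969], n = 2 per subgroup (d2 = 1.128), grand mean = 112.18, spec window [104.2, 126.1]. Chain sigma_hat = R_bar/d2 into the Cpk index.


R_bar = (3.625 + 2.301 + 0.235 + 3.596 + 3.856 + 0.528 + 1.08 + 2.969) / 8 = 2.27375
sigma = R_bar / d2 = 2.27375 / 1.128 = 2.0157358
Cp = (USL - LSL)/(6*sigma) = (126.1 - 104.2)/(6*2.0157358) = 1.8108
Cpu = (126.1 - 112.18)/(3*2.0157358) = 2.3019
Cpl = (112.18 - 104.2)/(3*2.0157358) = 1.3196
Cpk = min(Cpu, Cpl) = 1.3196

1.3196


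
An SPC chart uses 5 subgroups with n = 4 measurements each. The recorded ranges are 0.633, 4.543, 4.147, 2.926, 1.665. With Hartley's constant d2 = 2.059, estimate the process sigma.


R_bar = (0.633 + 4.543 + 4.147 + 2.926 + 1.665) / 5
R_bar = 13.914 / 5 = 2.7828
sigma_hat = R_bar / d2 = 2.7828 / 2.059 = 1.3515

1.3515


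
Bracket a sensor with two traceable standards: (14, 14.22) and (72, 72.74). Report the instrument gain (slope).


slope = (y2 - y1) / (x2 - x1)
= (72.74 - 14.22) / (72 - 14)
= 58.5200 / 58
= 1.0090

1.0090


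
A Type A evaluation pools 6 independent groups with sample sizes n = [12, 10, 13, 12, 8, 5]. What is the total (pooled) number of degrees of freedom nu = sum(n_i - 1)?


nu = sum_i (n_i - 1)
nu = ((12 - 1) + (10 - 1) + (13 - 1) + (12 - 1) + (8 - 1) + (5 - 1))
nu = 11 + 9 + 12 + 11 + 7 + 4
nu = 54

54


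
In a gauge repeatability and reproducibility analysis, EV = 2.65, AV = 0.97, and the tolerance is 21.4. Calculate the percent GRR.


GRR = sqrt(EV^2 + AV^2) = sqrt(2.65^2 + 0.97^2) = 2.8219497
%GRR = GRR / tol * 100 = 2.8219497 / 21.4 * 100
%GRR = 13.1867

13.1867


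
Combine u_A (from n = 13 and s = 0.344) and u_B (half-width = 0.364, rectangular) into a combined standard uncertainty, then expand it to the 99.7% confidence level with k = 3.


u_A = s / sqrt(n) = 0.344 / sqrt(13) = 0.095408434
u_B = half_width / sqrt(3) = 0.364 / sqrt(3) = 0.2101555
uc = sqrt(u_A^2 + u_B^2) = sqrt(0.095408434^2 + 0.2101555^2) = 0.23079884
U = k * uc = 3 * 0.23079884
U = 0.6924

0.6924


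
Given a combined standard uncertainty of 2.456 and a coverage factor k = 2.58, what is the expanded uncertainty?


U = k * uc
U = 2.58 * 2.456
U = 6.3365

6.3365


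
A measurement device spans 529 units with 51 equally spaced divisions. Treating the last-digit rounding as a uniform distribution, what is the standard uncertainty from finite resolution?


resolution = range / divisions
resolution = 529 / 51 = 10.372549
u_res = resolution / (2*sqrt(3))
u_res = 10.372549 / 3.4641016
u_res = 2.9943

2.9943


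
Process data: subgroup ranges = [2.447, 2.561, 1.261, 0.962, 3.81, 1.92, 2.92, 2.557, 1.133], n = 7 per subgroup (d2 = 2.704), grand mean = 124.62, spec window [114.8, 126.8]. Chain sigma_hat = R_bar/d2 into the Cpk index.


R_bar = (2.447 + 2.561 + 1.261 + 0.962 + 3.81 + 1.92 + 2.92 + 2.557 + 1.133) / 9 = 2.1745556
sigma = R_bar / d2 = 2.1745556 / 2.704 = 0.80419956
Cp = (USL - LSL)/(6*sigma) = (126.8 - 114.8)/(6*0.80419956) = 2.4869
Cpu = (126.8 - 124.62)/(3*0.80419956) = 0.9036
Cpl = (124.62 - 114.8)/(3*0.80419956) = 4.0703
Cpk = min(Cpu, Cpl) = 0.9036

0.9036


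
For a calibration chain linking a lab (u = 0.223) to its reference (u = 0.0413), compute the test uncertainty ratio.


TUR = u_lab / u_ref
= 0.223 / 0.0413
= 5.3995

5.3995


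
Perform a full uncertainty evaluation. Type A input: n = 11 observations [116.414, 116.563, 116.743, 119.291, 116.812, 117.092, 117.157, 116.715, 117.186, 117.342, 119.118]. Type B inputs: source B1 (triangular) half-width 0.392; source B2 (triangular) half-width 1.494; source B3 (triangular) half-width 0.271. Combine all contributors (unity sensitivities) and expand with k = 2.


mean = (116.414 + 116.563 + 116.743 + 119.291 + 116.812 + 117.092 + 117.157 + 116.715 + 117.186 + 117.342 + 119.118) / 11 = 117.3120909
s = sqrt(sum((x - mean)^2)/(n-1)) = 0.97800066
u_A = s / sqrt(n) = 0.97800066 / sqrt(11) = 0.29487829
u_B1 = 0.392 / sqrt(6) = 0.16003333
u_B2 = 1.494 / sqrt(6) = 0.60992295
u_B3 = 0.271 / sqrt(6) = 0.11063529
uc = sqrt(0.29487829^2 + 0.16003333^2 + 0.60992295^2 + 0.11063529^2) = 0.70484753
U = k * uc = 2 * 0.70484753
U = 1.4097

1.4097


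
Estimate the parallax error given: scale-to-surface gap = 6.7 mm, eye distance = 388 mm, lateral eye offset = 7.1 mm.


error = h * offset / d
= 6.7 * 7.1 / 388
= 0.1226

0.1226


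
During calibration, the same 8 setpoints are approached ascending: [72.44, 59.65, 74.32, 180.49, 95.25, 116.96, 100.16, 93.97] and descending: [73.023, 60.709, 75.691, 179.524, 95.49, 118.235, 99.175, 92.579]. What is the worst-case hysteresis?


|72.44 - 73.023| = 0.5830
|59.65 - 60.709| = 1.0590
|74.32 - 75.691| = 1.3710
|180.49 - 179.524| = 0.9660
|95.25 - 95.49| = 0.2400
|116.96 - 118.235| = 1.2750
|100.16 - 99.175| = 0.9850
|93.97 - 92.579| = 1.3910
hysteresis = max(diffs) = 1.3910

1.3910


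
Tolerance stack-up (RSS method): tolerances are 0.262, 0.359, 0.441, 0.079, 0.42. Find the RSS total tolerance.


RSS = sqrt(0.262^2 + 0.359^2 + 0.441^2 + 0.079^2 + 0.42^2)
= sqrt(0.574647)
= 0.7581

0.7581


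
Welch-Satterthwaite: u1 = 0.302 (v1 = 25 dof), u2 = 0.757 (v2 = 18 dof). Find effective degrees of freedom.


uc = sqrt(u1^2 + u2^2) = sqrt(0.302^2 + 0.757^2) = 0.81501718
v_eff = uc^4 / (u1^4/v1 + u2^4/v2)
= 0.81501718^4 / (0.302^4/25 + 0.757^4/18)
= 0.44123205 / 0.018576347
v_eff = 23.7524

23.7524


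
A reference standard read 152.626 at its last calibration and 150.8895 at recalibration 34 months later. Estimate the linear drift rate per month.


rate = (v2 - v1) / months
= (150.8895 - 152.626) / 34
= -1.7365 / 34
= -0.0511

-0.0511


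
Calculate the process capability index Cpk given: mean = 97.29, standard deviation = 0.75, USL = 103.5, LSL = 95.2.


Cpu = (USL - mean) / (3*sigma) = (103.5 - 97.29) / (3*0.75) = 2.7600
Cpl = (mean - LSL) / (3*sigma) = (97.29 - 95.2) / (3*0.75) = 0.9289
Cpk = min(Cpu, Cpl) = 0.9289

0.9289


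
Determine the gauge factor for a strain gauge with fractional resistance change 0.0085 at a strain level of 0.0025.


GF = (dR/R) / epsilon
= 0.0085 / 0.0025
= 3.4000

3.4000


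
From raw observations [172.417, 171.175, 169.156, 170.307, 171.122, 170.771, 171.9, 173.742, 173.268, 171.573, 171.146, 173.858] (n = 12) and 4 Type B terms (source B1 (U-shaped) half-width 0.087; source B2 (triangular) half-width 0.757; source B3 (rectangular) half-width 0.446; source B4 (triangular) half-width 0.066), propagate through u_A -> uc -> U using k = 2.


mean = (172.417 + 171.175 + 169.156 + 170.307 + 171.122 + 170.771 + 171.9 + 173.742 + 173.268 + 171.573 + 171.146 + 173.858) / 12 = 171.7029167
s = sqrt(sum((x - mean)^2)/(n-1)) = 1.4157401
u_A = s / sqrt(n) = 1.4157401 / sqrt(12) = 0.40868896
u_B1 = 0.087 / sqrt(2) = 0.06151829
u_B2 = 0.757 / sqrt(6) = 0.30904396
u_B3 = 0.446 / sqrt(3) = 0.25749822
u_B4 = 0.066 / sqrt(6) = 0.026944387
uc = sqrt(0.40868896^2 + 0.06151829^2 + 0.30904396^2 + 0.25749822^2 + 0.026944387^2) = 0.57736528
U = k * uc = 2 * 0.57736528
U = 1.1547

1.1547


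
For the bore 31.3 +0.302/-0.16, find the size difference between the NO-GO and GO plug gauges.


GO = nominal - lower_tol (smallest hole = maximum material condition)
GO = 31.3 - 0.16 = 31.14
NO-GO = nominal + upper_tol (largest hole = least material condition)
NO-GO = 31.3 + 0.302 = 31.602
spread = NO-GO - GO = 31.602 - 31.14 = 0.4620

0.4620


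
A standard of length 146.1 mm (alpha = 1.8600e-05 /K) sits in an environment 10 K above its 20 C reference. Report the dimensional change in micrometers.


dL = L * alpha * dT
= 146.1 * 1.8600e-05 * 10
= 0.0271746 mm
dL_um = 0.0271746 * 1000 = 27.1746 um

27.1746


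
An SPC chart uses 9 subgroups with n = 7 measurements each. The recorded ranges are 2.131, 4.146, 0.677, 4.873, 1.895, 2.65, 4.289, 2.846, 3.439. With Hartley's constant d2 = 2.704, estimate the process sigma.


R_bar = (2.131 + 4.146 + 0.677 + 4.873 + 1.895 + 2.65 + 4.289 + 2.846 + 3.439) / 9
R_bar = 26.946 / 9 = 2.994
sigma_hat = R_bar / d2 = 2.994 / 2.704 = 1.1072

1.1072


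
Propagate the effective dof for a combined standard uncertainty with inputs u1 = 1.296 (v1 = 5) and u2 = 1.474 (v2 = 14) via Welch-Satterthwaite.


uc = sqrt(u1^2 + u2^2) = sqrt(1.296^2 + 1.474^2) = 1.9627257
v_eff = uc^4 / (u1^4/v1 + u2^4/v2)
= 1.9627257^4 / (1.296^4/5 + 1.474^4/14)
= 14.840155 / 0.90140205
v_eff = 16.4634

16.4634


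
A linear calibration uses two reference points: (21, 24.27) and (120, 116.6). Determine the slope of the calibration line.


slope = (y2 - y1) / (x2 - x1)
= (116.6 - 24.27) / (120 - 21)
= 92.3300 / 99
= 0.9326

0.9326


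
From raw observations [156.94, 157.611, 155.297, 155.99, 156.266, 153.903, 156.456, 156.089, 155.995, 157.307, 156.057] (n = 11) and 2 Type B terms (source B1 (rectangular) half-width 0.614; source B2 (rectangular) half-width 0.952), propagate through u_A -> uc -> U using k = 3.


mean = (156.94 + 157.611 + 155.297 + 155.99 + 156.266 + 153.903 + 156.456 + 156.089 + 155.995 + 157.307 + 156.057) / 11 = 156.1737273
s = sqrt(sum((x - mean)^2)/(n-1)) = 1.0018374
u_A = s / sqrt(n) = 1.0018374 / sqrt(11) = 0.30206534
u_B1 = 0.614 / sqrt(3) = 0.35449307
u_B2 = 0.952 / sqrt(3) = 0.54963746
uc = sqrt(0.30206534^2 + 0.35449307^2 + 0.54963746^2) = 0.72042359
U = k * uc = 3 * 0.72042359
U = 2.1613

2.1613


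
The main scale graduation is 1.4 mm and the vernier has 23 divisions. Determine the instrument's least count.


LC = MSD / n_div
= 1.4 / 23
= 0.0609

0.0609


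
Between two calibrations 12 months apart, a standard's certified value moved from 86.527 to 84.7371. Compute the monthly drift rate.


rate = (v2 - v1) / months
= (84.7371 - 86.527) / 12
= -1.7899 / 12
= -0.1492

-0.1492


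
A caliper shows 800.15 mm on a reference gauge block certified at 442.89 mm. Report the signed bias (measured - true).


Systematic error = measured - true
= 800.15 - 442.89
= 357.2600

357.2600


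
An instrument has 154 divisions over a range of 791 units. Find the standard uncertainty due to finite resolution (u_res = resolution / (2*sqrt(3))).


resolution = range / divisions
resolution = 791 / 154 = 5.1363636
u_res = resolution / (2*sqrt(3))
u_res = 5.1363636 / 3.4641016
u_res = 1.4827

1.4827


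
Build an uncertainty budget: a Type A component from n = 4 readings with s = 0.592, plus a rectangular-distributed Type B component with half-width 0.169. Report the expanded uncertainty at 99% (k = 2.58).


u_A = s / sqrt(n) = 0.592 / sqrt(4) = 0.296
u_B = half_width / sqrt(3) = 0.169 / sqrt(3) = 0.097572195
uc = sqrt(u_A^2 + u_B^2) = sqrt(0.296^2 + 0.097572195^2) = 0.31166702
U = k * uc = 2.58 * 0.31166702
U = 0.8041

0.8041


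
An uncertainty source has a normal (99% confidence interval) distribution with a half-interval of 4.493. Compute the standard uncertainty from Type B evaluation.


u_B = half_width / 2.576
u_B = 4.493 / 2.576
u_B = 1.7442

1.7442


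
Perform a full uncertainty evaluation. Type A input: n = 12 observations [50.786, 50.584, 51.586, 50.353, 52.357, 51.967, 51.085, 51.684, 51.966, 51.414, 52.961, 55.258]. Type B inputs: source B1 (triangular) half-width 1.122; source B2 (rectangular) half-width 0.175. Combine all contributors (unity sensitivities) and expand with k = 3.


mean = (50.786 + 50.584 + 51.586 + 50.353 + 52.357 + 51.967 + 51.085 + 51.684 + 51.966 + 51.414 + 52.961 + 55.258) / 12 = 51.83341667
s = sqrt(sum((x - mean)^2)/(n-1)) = 1.3135003
u_A = s / sqrt(n) = 1.3135003 / sqrt(12) = 0.37917488
u_B1 = 1.122 / sqrt(6) = 0.45805458
u_B2 = 0.175 / sqrt(3) = 0.1010363
uc = sqrt(0.37917488^2 + 0.45805458^2 + 0.1010363^2) = 0.60315497
U = k * uc = 3 * 0.60315497
U = 1.8095

1.8095


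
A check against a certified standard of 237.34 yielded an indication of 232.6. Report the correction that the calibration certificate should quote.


Correction = standard - reading
= 237.34 - 232.6
= 4.7400

4.7400


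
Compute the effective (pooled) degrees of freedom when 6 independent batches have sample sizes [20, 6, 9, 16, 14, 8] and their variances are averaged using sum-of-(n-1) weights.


nu = sum_i (n_i - 1)
nu = ((20 - 1) + (6 - 1) + (9 - 1) + (16 - 1) + (14 - 1) + (8 - 1))
nu = 19 + 5 + 8 + 15 + 13 + 7
nu = 67

67


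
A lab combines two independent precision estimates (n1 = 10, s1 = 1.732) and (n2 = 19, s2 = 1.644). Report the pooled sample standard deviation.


s_p = sqrt(((n1-1)*s1^2 + (n2-1)*s2^2) / (n1+n2-2))
numerator = (10-1)*1.732^2 + (19-1)*1.644^2 = 26.998416 + 48.649248 = 75.647664
denominator = 10 + 19 - 2 = 27
s_p^2 = 75.647664 / 27 = 2.8017653
s_p = sqrt(2.8017653) = 1.6738

1.6738


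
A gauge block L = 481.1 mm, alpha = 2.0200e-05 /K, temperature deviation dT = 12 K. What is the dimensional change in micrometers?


dL = L * alpha * dT
= 481.1 * 2.0200e-05 * 12
= 0.1166186 mm
dL_um = 0.1166186 * 1000 = 116.6186 um

116.6186


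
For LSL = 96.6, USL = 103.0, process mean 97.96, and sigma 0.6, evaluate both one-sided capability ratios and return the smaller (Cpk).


Cpu = (USL - mean) / (3*sigma) = (103.0 - 97.96) / (3*0.6) = 2.8000
Cpl = (mean - LSL) / (3*sigma) = (97.96 - 96.6) / (3*0.6) = 0.7556
Cpk = min(Cpu, Cpl) = 0.7556

0.7556


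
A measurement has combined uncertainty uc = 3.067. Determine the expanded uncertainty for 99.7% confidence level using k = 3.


U = k * uc
U = 3 * 3.067
U = 9.2010

9.2010


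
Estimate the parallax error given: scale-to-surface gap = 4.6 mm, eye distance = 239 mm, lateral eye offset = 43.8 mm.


error = h * offset / d
= 4.6 * 43.8 / 239
= 0.8430

0.8430


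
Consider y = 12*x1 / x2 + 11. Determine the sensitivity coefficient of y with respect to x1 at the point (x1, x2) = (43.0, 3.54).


y = 12*x1 / x2 + 11
dy/dx1 = 12/x2
Evaluate at x2 = 3.54: c1 = 12 / 3.54
c1 = 3.3898

3.3898


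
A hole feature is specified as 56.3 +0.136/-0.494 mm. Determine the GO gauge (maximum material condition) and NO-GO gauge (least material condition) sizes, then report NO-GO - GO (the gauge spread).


GO = nominal - lower_tol (smallest hole = maximum material condition)
GO = 56.3 - 0.494 = 55.806
NO-GO = nominal + upper_tol (largest hole = least material condition)
NO-GO = 56.3 + 0.136 = 56.436
spread = NO-GO - GO = 56.436 - 55.806 = 0.6300

0.6300


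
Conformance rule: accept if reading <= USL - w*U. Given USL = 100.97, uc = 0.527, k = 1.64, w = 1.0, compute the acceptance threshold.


U = k * uc = 1.64 * 0.527 = 0.86428
guard band g = w * U = 1.0 * 0.86428 = 0.86428
AL = USL - g = 100.97 - 0.86428
AL = 100.1057

100.1057


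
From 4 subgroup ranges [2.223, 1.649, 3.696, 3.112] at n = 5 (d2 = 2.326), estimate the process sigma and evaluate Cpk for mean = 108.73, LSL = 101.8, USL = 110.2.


R_bar = (2.223 + 1.649 + 3.696 + 3.112) / 4 = 2.67
sigma = R_bar / d2 = 2.67 / 2.326 = 1.1478934
Cp = (USL - LSL)/(6*sigma) = (110.2 - 101.8)/(6*1.1478934) = 1.2196
Cpu = (110.2 - 108.73)/(3*1.1478934) = 0.4269
Cpl = (108.73 - 101.8)/(3*1.1478934) = 2.0124
Cpk = min(Cpu, Cpl) = 0.4269

0.4269


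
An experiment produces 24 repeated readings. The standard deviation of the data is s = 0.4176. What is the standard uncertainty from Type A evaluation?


u_A = s / sqrt(n)
u_A = 0.4176 / sqrt(24)
u_A = 0.4176 / 4.8989795
u_A = 0.0852

0.0852


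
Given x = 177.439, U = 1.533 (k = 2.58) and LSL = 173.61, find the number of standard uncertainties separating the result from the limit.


u = U / k = 1.533 / 2.58 = 0.59418605
margin = |LSL - x| = |173.61 - 177.439| = 3.829
z = margin / u = 3.829 / 0.59418605
z = 6.4441

6.4441


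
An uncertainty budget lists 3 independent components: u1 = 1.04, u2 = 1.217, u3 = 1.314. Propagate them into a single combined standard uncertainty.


uc = sqrt(1.04^2 + 1.217^2 + 1.314^2)
uc = sqrt(4.289285)
uc = 2.0711

2.0711


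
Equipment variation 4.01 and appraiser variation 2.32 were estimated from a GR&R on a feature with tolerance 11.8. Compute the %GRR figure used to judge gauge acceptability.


GRR = sqrt(EV^2 + AV^2) = sqrt(4.01^2 + 2.32^2) = 4.6327638
%GRR = GRR / tol * 100 = 4.6327638 / 11.8 * 100
%GRR = 39.2607

39.2607


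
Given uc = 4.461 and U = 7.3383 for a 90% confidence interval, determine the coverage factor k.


k = U / uc
k = 7.3383 / 4.461
k = 1.645

1.645


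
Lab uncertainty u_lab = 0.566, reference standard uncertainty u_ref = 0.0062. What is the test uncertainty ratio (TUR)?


TUR = u_lab / u_ref
= 0.566 / 0.0062
= 91.2903

91.2903


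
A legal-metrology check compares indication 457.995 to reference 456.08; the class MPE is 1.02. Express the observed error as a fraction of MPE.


e = indication - reference = 457.995 - 456.08 = 1.9150
|e| = 1.9150
ratio = |e| / MPE = 1.9150 / 1.02
ratio = 1.8775

1.8775


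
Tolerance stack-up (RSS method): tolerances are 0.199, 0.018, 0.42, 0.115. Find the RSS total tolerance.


RSS = sqrt(0.199^2 + 0.018^2 + 0.42^2 + 0.115^2)
= sqrt(0.22955)
= 0.4791

0.4791


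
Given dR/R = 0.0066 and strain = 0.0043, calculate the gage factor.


GF = (dR/R) / epsilon
= 0.0066 / 0.0043
= 1.5349

1.5349


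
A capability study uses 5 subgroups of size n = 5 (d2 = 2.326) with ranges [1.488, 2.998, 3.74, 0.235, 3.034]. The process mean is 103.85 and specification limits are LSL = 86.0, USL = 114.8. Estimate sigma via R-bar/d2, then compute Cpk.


R_bar = (1.488 + 2.998 + 3.74 + 0.235 + 3.034) / 5 = 2.299
sigma = R_bar / d2 = 2.299 / 2.326 = 0.98839209
Cp = (USL - LSL)/(6*sigma) = (114.8 - 86.0)/(6*0.98839209) = 4.8564
Cpu = (114.8 - 103.85)/(3*0.98839209) = 3.6929
Cpl = (103.85 - 86.0)/(3*0.98839209) = 6.0199
Cpk = min(Cpu, Cpl) = 3.6929

3.6929


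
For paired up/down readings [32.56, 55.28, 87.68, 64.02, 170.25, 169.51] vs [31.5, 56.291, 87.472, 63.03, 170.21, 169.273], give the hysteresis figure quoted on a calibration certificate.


|32.56 - 31.5| = 1.0600
|55.28 - 56.291| = 1.0110
|87.68 - 87.472| = 0.2080
|64.02 - 63.03| = 0.9900
|170.25 - 170.21| = 0.0400
|169.51 - 169.273| = 0.2370
hysteresis = max(diffs) = 1.0600

1.0600


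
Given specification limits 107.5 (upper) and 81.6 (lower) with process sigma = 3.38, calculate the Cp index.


Cp = (USL - LSL) / (6 * sigma)
= (107.5 - 81.6) / (6 * 3.38)
= 25.9000 / 20.2800
= 1.2771

1.2771


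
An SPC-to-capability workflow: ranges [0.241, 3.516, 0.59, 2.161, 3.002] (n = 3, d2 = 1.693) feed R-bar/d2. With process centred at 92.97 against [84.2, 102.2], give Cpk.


R_bar = (0.241 + 3.516 + 0.59 + 2.161 + 3.002) / 5 = 1.902
sigma = R_bar / d2 = 1.902 / 1.693 = 1.1234495
Cp = (USL - LSL)/(6*sigma) = (102.2 - 84.2)/(6*1.1234495) = 2.6703
Cpu = (102.2 - 92.97)/(3*1.1234495) = 2.7386
Cpl = (92.97 - 84.2)/(3*1.1234495) = 2.6021
Cpk = min(Cpu, Cpl) = 2.6021

2.6021


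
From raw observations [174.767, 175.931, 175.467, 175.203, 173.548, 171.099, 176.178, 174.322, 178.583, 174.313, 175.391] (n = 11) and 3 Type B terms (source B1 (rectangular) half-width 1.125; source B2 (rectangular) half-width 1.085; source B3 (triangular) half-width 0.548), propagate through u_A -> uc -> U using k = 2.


mean = (174.767 + 175.931 + 175.467 + 175.203 + 173.548 + 171.099 + 176.178 + 174.322 + 178.583 + 174.313 + 175.391) / 11 = 174.982
s = sqrt(sum((x - mean)^2)/(n-1)) = 1.838831
u_A = s / sqrt(n) = 1.838831 / sqrt(11) = 0.55442841
u_B1 = 1.125 / sqrt(3) = 0.64951905
u_B2 = 1.085 / sqrt(3) = 0.62642504
u_B3 = 0.548 / sqrt(6) = 0.22372006
uc = sqrt(0.55442841^2 + 0.64951905^2 + 0.62642504^2 + 0.22372006^2) = 1.0824624
U = k * uc = 2 * 1.0824624
U = 2.1649

2.1649


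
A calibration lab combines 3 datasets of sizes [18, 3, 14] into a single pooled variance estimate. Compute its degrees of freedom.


nu = sum_i (n_i - 1)
nu = ((18 - 1) + (3 - 1) + (14 - 1))
nu = 17 + 2 + 13
nu = 32

32


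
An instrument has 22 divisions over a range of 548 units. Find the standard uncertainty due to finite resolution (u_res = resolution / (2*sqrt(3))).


resolution = range / divisions
resolution = 548 / 22 = 24.909091
u_res = resolution / (2*sqrt(3))
u_res = 24.909091 / 3.4641016
u_res = 7.1906

7.1906


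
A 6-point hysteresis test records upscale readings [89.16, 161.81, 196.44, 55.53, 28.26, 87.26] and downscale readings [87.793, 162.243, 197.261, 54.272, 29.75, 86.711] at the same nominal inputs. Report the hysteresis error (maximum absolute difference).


|89.16 - 87.793| = 1.3670
|161.81 - 162.243| = 0.4330
|196.44 - 197.261| = 0.8210
|55.53 - 54.272| = 1.2580
|28.26 - 29.75| = 1.4900
|87.26 - 86.711| = 0.5490
hysteresis = max(diffs) = 1.4900

1.4900


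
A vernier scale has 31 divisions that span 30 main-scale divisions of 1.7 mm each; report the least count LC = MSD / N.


LC = MSD / n_div
= 1.7 / 31
= 0.0548

0.0548


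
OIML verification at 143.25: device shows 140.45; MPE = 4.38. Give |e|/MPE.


e = indication - reference = 140.45 - 143.25 = -2.8000
|e| = 2.8000
ratio = |e| / MPE = 2.8000 / 4.38
ratio = 0.6393

0.6393


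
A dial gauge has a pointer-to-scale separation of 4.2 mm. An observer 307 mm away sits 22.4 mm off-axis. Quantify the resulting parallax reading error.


error = h * offset / d
= 4.2 * 22.4 / 307
= 0.3064

0.3064


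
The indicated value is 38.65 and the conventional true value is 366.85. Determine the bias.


Systematic error = measured - true
= 38.65 - 366.85
= -328.2000

-328.2000


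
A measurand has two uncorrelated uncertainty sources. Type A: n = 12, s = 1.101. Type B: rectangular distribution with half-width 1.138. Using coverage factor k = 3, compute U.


u_A = s / sqrt(n) = 1.101 / sqrt(12) = 0.31783132
u_B = half_width / sqrt(3) = 1.138 / sqrt(3) = 0.65702461
uc = sqrt(u_A^2 + u_B^2) = sqrt(0.31783132^2 + 0.65702461^2) = 0.72986169
U = k * uc = 3 * 0.72986169
U = 2.1896

2.1896


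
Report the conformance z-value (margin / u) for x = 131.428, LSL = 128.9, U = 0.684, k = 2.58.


u = U / k = 0.684 / 2.58 = 0.26511628
margin = |LSL - x| = |128.9 - 131.428| = 2.528
z = margin / u = 2.528 / 0.26511628
z = 9.5354

9.5354


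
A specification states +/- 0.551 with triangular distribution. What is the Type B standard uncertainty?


u_B = half_width / sqrt(6)
u_B = 0.551 / 2.4494897
u_B = 0.2249

0.2249


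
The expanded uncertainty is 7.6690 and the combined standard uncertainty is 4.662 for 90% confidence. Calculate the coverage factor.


k = U / uc
k = 7.6690 / 4.662
k = 1.645

1.645


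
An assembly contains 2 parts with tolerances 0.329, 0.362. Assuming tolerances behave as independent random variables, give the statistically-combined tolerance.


RSS = sqrt(0.329^2 + 0.362^2)
= sqrt(0.239285)
= 0.4892

0.4892


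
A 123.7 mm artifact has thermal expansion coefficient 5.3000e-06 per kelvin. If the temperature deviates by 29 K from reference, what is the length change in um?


dL = L * alpha * dT
= 123.7 * 5.3000e-06 * 29
= 0.0190127 mm
dL_um = 0.0190127 * 1000 = 19.0127 um

19.0127


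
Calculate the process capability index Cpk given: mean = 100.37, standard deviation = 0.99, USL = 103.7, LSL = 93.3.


Cpu = (USL - mean) / (3*sigma) = (103.7 - 100.37) / (3*0.99) = 1.1212
Cpl = (mean - LSL) / (3*sigma) = (100.37 - 93.3) / (3*0.99) = 2.3805
Cpk = min(Cpu, Cpl) = 1.1212

1.1212


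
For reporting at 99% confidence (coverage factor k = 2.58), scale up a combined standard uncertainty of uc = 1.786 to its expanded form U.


U = k * uc
U = 2.58 * 1.786
U = 4.6079

4.6079


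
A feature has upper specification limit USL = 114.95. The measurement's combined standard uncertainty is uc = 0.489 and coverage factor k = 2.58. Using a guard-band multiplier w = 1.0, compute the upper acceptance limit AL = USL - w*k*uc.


U = k * uc = 2.58 * 0.489 = 1.26162
guard band g = w * U = 1.0 * 1.26162 = 1.26162
AL = USL - g = 114.95 - 1.26162
AL = 113.6884

113.6884


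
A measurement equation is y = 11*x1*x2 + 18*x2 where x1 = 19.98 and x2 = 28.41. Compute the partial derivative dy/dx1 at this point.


y = 11*x1*x2 + 18*x2
dy/dx1 = 11*x2
Evaluate at x2 = 28.41: c1 = 11 * 28.41
c1 = 312.5100

312.5100


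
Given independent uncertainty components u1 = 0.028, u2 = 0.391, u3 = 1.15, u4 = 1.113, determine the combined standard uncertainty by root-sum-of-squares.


uc = sqrt(0.028^2 + 0.391^2 + 1.15^2 + 1.113^2)
uc = sqrt(2.714934)
uc = 1.6477

1.6477


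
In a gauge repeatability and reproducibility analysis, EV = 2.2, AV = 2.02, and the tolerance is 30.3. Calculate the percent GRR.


GRR = sqrt(EV^2 + AV^2) = sqrt(2.2^2 + 2.02^2) = 2.9867039
%GRR = GRR / tol * 100 = 2.9867039 / 30.3 * 100
%GRR = 9.8571

9.8571


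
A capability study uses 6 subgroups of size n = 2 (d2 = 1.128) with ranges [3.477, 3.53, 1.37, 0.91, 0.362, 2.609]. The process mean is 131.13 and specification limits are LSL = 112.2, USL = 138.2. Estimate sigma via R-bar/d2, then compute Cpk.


R_bar = (3.477 + 3.53 + 1.37 + 0.91 + 0.362 + 2.609) / 6 = 2.043
sigma = R_bar / d2 = 2.043 / 1.128 = 1.8111702
Cp = (USL - LSL)/(6*sigma) = (138.2 - 112.2)/(6*1.8111702) = 2.3926
Cpu = (138.2 - 131.13)/(3*1.8111702) = 1.3012
Cpl = (131.13 - 112.2)/(3*1.8111702) = 3.4839
Cpk = min(Cpu, Cpl) = 1.3012

1.3012


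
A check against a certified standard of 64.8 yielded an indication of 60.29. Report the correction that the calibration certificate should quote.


Correction = standard - reading
= 64.8 - 60.29
= 4.5100

4.5100


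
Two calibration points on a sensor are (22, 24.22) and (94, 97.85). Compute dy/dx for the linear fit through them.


slope = (y2 - y1) / (x2 - x1)
= (97.85 - 24.22) / (94 - 22)
= 73.6300 / 72
= 1.0226

1.0226


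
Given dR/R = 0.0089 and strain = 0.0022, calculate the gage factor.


GF = (dR/R) / epsilon
= 0.0089 / 0.0022
= 4.0455

4.0455


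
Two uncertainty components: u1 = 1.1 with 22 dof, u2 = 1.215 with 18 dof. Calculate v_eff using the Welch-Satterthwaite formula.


uc = sqrt(u1^2 + u2^2) = sqrt(1.1^2 + 1.215^2) = 1.6389707
v_eff = uc^4 / (u1^4/v1 + u2^4/v2)
= 1.6389707^4 / (1.1^4/22 + 1.215^4/18)
= 7.2158045 / 0.1876189
v_eff = 38.4599

38.4599


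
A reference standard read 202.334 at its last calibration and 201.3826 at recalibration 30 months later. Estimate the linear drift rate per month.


rate = (v2 - v1) / months
= (201.3826 - 202.334) / 30
= -0.9514 / 30
= -0.0317

-0.0317


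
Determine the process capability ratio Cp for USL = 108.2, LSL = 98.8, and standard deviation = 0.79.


Cp = (USL - LSL) / (6 * sigma)
= (108.2 - 98.8) / (6 * 0.79)
= 9.4000 / 4.7400
= 1.9831

1.9831


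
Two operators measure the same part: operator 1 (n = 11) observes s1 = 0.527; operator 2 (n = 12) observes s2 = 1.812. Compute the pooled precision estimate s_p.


s_p = sqrt(((n1-1)*s1^2 + (n2-1)*s2^2) / (n1+n2-2))
numerator = (11-1)*0.527^2 + (12-1)*1.812^2 = 2.77729 + 36.116784 = 38.894074
denominator = 11 + 12 - 2 = 21
s_p^2 = 38.894074 / 21 = 1.8520988
s_p = sqrt(1.8520988) = 1.3609

1.3609


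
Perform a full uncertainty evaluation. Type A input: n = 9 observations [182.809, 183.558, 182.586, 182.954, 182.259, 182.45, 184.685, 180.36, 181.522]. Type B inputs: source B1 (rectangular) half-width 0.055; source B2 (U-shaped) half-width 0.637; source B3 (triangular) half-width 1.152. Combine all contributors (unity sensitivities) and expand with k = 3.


mean = (182.809 + 183.558 + 182.586 + 182.954 + 182.259 + 182.45 + 184.685 + 180.36 + 181.522) / 9 = 182.5758889
s = sqrt(sum((x - mean)^2)/(n-1)) = 1.2117866
u_A = s / sqrt(n) = 1.2117866 / sqrt(9) = 0.40392887
u_B1 = 0.055 / sqrt(3) = 0.031754265
u_B2 = 0.637 / sqrt(2) = 0.45042702
u_B3 = 1.152 / sqrt(6) = 0.47030203
uc = sqrt(0.40392887^2 + 0.031754265^2 + 0.45042702^2 + 0.47030203^2) = 0.76696504
U = k * uc = 3 * 0.76696504
U = 2.3009

2.3009


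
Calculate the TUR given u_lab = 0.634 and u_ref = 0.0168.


TUR = u_lab / u_ref
= 0.634 / 0.0168
= 37.7381

37.7381


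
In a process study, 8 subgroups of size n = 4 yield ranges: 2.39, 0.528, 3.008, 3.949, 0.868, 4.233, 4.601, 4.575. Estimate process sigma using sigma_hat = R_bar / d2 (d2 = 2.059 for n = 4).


R_bar = (2.39 + 0.528 + 3.008 + 3.949 + 0.868 + 4.233 + 4.601 + 4.575) / 8
R_bar = 24.152 / 8 = 3.019
sigma_hat = R_bar / d2 = 3.019 / 2.059 = 1.4662

1.4662


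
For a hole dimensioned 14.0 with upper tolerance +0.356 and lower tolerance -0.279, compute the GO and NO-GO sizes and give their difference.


GO = nominal - lower_tol (smallest hole = maximum material condition)
GO = 14.0 - 0.279 = 13.721
NO-GO = nominal + upper_tol (largest hole = least material condition)
NO-GO = 14.0 + 0.356 = 14.356
spread = NO-GO - GO = 14.356 - 13.721 = 0.6350

0.6350


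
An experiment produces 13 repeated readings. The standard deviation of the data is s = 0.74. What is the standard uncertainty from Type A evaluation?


u_A = s / sqrt(n)
u_A = 0.74 / sqrt(13)
u_A = 0.74 / 3.6055513
u_A = 0.2052

0.2052


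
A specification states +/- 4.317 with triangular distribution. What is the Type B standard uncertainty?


u_B = half_width / sqrt(6)
u_B = 4.317 / 2.4494897
u_B = 1.7624

1.7624


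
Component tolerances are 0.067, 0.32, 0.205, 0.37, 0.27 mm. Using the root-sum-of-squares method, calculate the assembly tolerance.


RSS = sqrt(0.067^2 + 0.32^2 + 0.205^2 + 0.37^2 + 0.27^2)
= sqrt(0.358714)
= 0.5989

0.5989


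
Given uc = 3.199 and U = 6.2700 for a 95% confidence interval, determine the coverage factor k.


k = U / uc
k = 6.2700 / 3.199
k = 1.96

1.96


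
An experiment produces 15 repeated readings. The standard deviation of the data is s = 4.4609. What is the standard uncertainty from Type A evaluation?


u_A = s / sqrt(n)
u_A = 4.4609 / sqrt(15)
u_A = 4.4609 / 3.8729833
u_A = 1.1518

1.1518


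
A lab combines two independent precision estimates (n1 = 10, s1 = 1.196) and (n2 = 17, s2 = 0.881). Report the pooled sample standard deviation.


s_p = sqrt(((n1-1)*s1^2 + (n2-1)*s2^2) / (n1+n2-2))
numerator = (10-1)*1.196^2 + (17-1)*0.881^2 = 12.873744 + 12.418576 = 25.29232
denominator = 10 + 17 - 2 = 25
s_p^2 = 25.29232 / 25 = 1.0116928
s_p = sqrt(1.0116928) = 1.0058

1.0058


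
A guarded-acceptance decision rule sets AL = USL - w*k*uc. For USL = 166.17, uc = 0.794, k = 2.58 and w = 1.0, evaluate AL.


U = k * uc = 2.58 * 0.794 = 2.04852
guard band g = w * U = 1.0 * 2.04852 = 2.04852
AL = USL - g = 166.17 - 2.04852
AL = 164.1215

164.1215


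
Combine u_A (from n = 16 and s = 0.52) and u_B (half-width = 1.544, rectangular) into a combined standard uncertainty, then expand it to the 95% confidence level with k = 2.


u_A = s / sqrt(n) = 0.52 / sqrt(16) = 0.13
u_B = half_width / sqrt(3) = 1.544 / sqrt(3) = 0.89142882
uc = sqrt(u_A^2 + u_B^2) = sqrt(0.13^2 + 0.89142882^2) = 0.90085811
U = k * uc = 2 * 0.90085811
U = 1.8017

1.8017


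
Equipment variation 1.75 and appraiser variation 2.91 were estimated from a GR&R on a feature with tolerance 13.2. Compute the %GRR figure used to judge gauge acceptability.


GRR = sqrt(EV^2 + AV^2) = sqrt(1.75^2 + 2.91^2) = 3.3956737
%GRR = GRR / tol * 100 = 3.3956737 / 13.2 * 100
%GRR = 25.7248

25.7248


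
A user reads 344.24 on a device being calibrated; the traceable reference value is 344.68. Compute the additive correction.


Correction = standard - reading
= 344.68 - 344.24
= 0.4400

0.4400


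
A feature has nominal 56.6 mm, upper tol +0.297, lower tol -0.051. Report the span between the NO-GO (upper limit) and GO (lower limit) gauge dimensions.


GO = nominal - lower_tol (smallest hole = maximum material condition)
GO = 56.6 - 0.051 = 56.549
NO-GO = nominal + upper_tol (largest hole = least material condition)
NO-GO = 56.6 + 0.297 = 56.897
spread = NO-GO - GO = 56.897 - 56.549 = 0.3480

0.3480


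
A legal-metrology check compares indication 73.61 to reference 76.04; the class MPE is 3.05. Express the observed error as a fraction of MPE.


e = indication - reference = 73.61 - 76.04 = -2.4300
|e| = 2.4300
ratio = |e| / MPE = 2.4300 / 3.05
ratio = 0.7967

0.7967


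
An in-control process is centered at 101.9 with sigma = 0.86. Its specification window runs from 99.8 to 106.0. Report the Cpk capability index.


Cpu = (USL - mean) / (3*sigma) = (106.0 - 101.9) / (3*0.86) = 1.5891
Cpl = (mean - LSL) / (3*sigma) = (101.9 - 99.8) / (3*0.86) = 0.8140
Cpk = min(Cpu, Cpl) = 0.8140

0.8140


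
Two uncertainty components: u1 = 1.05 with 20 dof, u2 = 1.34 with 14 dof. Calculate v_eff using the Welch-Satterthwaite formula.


uc = sqrt(u1^2 + u2^2) = sqrt(1.05^2 + 1.34^2) = 1.7023807
v_eff = uc^4 / (u1^4/v1 + u2^4/v2)
= 1.7023807^4 / (1.05^4/20 + 1.34^4/14)
= 8.3989839 / 0.29107384
v_eff = 28.8552

28.8552


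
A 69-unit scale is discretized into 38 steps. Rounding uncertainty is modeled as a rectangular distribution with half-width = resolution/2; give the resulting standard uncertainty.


resolution = range / divisions
resolution = 69 / 38 = 1.8157895
u_res = resolution / (2*sqrt(3))
u_res = 1.8157895 / 3.4641016
u_res = 0.5242

0.5242


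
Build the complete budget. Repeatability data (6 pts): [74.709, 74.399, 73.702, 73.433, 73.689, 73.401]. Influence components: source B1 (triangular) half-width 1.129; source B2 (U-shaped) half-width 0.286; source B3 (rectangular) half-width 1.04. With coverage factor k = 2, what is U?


mean = (74.709 + 74.399 + 73.702 + 73.433 + 73.689 + 73.401) / 6 = 73.88883333
s = sqrt(sum((x - mean)^2)/(n-1)) = 0.53917508
u_A = s / sqrt(n) = 0.53917508 / sqrt(6) = 0.2201173
u_B1 = 1.129 / sqrt(6) = 0.46091232
u_B2 = 0.286 / sqrt(2) = 0.20223254
u_B3 = 1.04 / sqrt(3) = 0.60044428
uc = sqrt(0.2201173^2 + 0.46091232^2 + 0.20223254^2 + 0.60044428^2) = 0.81383237
U = k * uc = 2 * 0.81383237
U = 1.6277

1.6277


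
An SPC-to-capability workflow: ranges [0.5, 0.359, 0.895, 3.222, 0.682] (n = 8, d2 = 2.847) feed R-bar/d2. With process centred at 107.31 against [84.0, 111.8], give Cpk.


R_bar = (0.5 + 0.359 + 0.895 + 3.222 + 0.682) / 5 = 1.1316
sigma = R_bar / d2 = 1.1316 / 2.847 = 0.39747102
Cp = (USL - LSL)/(6*sigma) = (111.8 - 84.0)/(6*0.39747102) = 11.6570
Cpu = (111.8 - 107.31)/(3*0.39747102) = 3.7655
Cpl = (107.31 - 84.0)/(3*0.39747102) = 19.5486
Cpk = min(Cpu, Cpl) = 3.7655

3.7655
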